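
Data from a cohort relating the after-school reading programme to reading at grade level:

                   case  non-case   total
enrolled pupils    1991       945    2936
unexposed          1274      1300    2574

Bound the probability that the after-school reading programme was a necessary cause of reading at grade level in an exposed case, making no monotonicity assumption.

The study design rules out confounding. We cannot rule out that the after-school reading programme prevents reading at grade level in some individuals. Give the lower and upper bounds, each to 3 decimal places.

0.270 ≤ PN ≤ 0.745

p₁ = P(outcome | exposed) = 1991/2936 = 0.67813
p₀ = P(outcome | unexposed) = 1274/2574 = 0.49495
Under exogeneity alone the bounds on PN are max{0,(p₁−p₀)/p₁} ≤ PN ≤ min{1,(1−p₀)/p₁}.
  lower = (p₁ − p₀)/p₁ = 0.18318 / 0.67813 ≈ 0.2701
  upper = min{1, (1 − p₀)/p₁} = 0.50505 / 0.67813 ≈ 0.7448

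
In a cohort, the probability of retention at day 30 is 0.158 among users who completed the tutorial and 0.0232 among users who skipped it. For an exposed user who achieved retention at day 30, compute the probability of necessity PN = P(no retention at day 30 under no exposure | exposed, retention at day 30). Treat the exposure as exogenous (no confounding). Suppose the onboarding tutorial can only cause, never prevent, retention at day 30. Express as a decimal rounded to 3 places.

Let p₁ = 0.158, p₀ = 0.0232.
Under exogeneity and monotonicity, PN = (p₁ − p₀) / p₁.
PN = (0.158 − 0.0232) / 0.158 = 0.1348 / 0.158 ≈ 0.8532

PN ≈ 0.853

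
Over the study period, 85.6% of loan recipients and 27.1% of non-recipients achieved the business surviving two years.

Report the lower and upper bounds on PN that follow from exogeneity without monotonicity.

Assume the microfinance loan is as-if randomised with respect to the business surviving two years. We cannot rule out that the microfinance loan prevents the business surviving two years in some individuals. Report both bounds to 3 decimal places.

p₁ = 0.856, p₀ = 0.271.
Under exogeneity alone the bounds on PN are max{0,(p₁−p₀)/p₁} ≤ PN ≤ min{1,(1−p₀)/p₁}.
  lower = (p₁ − p₀)/p₁ = 0.585 / 0.856 ≈ 0.6834
  upper = min{1, (1 − p₀)/p₁} = 0.729 / 0.856 ≈ 0.8516

0.683 ≤ PN ≤ 0.852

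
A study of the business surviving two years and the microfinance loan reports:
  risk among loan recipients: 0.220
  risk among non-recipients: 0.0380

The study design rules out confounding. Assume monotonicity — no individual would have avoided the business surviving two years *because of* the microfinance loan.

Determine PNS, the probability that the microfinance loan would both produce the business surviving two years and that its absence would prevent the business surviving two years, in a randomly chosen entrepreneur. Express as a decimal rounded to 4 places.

Let p₁ = 0.22, p₀ = 0.038.
Under exogeneity and monotonicity, PNS = p₁ − p₀.
PNS = 0.22 − 0.038 = 0.182

PNS ≈ 0.1820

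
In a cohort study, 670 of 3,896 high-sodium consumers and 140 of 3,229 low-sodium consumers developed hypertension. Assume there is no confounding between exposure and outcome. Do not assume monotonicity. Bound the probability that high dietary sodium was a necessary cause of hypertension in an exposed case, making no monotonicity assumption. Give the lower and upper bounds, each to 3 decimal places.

p₁ = P(outcome | exposed) = 670/3896 = 0.17197
p₀ = P(outcome | unexposed) = 140/3229 = 0.043357
Under exogeneity alone the bounds on PN are max{0,(p₁−p₀)/p₁} ≤ PN ≤ min{1,(1−p₀)/p₁}.
  lower = (p₁ − p₀)/p₁ = 0.12861 / 0.17197 ≈ 0.7479
  upper = min{1, (1 − p₀)/p₁} = 0.95664 / 0.17197 ≈ 5.5628 → capped at 1

0.748 ≤ PN ≤ 1.000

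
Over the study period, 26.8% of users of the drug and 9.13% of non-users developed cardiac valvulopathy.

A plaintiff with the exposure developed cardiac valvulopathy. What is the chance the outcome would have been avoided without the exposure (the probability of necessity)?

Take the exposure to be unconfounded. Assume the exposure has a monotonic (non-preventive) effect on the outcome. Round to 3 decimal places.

p₁ = 0.268, p₀ = 0.0913.
Under exogeneity and monotonicity, PN = (p₁ − p₀) / p₁.
PN = (0.268 − 0.0913) / 0.268 = 0.1767 / 0.268 ≈ 0.6593

PN ≈ 0.659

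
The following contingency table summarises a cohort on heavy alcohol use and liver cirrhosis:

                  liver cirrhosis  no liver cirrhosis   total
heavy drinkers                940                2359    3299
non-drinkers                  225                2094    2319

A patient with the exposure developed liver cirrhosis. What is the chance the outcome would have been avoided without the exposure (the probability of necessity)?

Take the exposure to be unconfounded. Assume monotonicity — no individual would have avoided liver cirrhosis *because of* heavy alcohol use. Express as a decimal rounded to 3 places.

p₁ = P(outcome | exposed) = 940/3299 = 0.28493
p₀ = P(outcome | unexposed) = 225/2319 = 0.097025
Under exogeneity and monotonicity, PN = (p₁ − p₀)/p₁.
PN = (0.28493 − 0.097025) / 0.28493 ≈ 0.6595

PN ≈ 0.659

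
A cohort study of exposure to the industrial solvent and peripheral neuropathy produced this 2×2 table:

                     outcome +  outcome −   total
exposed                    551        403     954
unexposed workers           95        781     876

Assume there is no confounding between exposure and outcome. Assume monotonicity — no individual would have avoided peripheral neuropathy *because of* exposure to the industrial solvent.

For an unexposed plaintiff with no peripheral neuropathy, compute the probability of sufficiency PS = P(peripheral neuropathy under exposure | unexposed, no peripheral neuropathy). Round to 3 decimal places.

PS ≈ 0.526

p₁ = P(outcome | exposed) = 551/954 = 0.57757
p₀ = P(outcome | unexposed) = 95/876 = 0.10845
Under exogeneity and monotonicity, PS = (p₁ − p₀)/(1 − p₀).
PS = (0.57757 − 0.10845) / 0.89155 ≈ 0.5262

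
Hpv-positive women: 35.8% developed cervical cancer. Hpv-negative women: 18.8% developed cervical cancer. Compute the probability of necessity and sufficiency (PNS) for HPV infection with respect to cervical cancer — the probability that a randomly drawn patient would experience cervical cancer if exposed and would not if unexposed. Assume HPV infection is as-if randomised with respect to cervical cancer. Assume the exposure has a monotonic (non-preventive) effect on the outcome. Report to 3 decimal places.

PNS ≈ 0.170

p₁ = 0.358, p₀ = 0.188.
Under exogeneity and monotonicity, PNS = p₁ − p₀.
PNS = 0.358 − 0.188 = 0.17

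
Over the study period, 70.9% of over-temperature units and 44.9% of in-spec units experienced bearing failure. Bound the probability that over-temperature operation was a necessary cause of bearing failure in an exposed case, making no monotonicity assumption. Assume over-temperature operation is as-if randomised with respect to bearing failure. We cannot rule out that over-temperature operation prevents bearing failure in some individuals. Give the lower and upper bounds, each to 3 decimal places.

0.367 ≤ PN ≤ 0.777

p₁ = 0.709, p₀ = 0.449.
Under exogeneity alone the bounds on PN are max{0,(p₁−p₀)/p₁} ≤ PN ≤ min{1,(1−p₀)/p₁}.
  lower = (p₁ − p₀)/p₁ = 0.26 / 0.709 ≈ 0.3667
  upper = min{1, (1 − p₀)/p₁} = 0.551 / 0.709 ≈ 0.7772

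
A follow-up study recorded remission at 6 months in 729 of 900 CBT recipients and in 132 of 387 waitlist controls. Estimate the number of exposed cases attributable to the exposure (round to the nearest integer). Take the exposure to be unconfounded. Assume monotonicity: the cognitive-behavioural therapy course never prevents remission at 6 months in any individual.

about 422 cases

p₁ = P(outcome | exposed) = 729/900 = 0.81
p₀ = P(outcome | unexposed) = 132/387 = 0.34109
PN = (p₁ − p₀)/p₁ = (0.81 − 0.34109) / 0.81 ≈ 0.57891.
Attributable cases ≈ PN × (exposed cases) = 0.57891 × 729 ≈ 422.02.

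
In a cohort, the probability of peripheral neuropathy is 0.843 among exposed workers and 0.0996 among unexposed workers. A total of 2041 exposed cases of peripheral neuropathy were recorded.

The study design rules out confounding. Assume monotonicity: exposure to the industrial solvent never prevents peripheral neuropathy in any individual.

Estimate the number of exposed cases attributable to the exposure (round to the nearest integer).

Let p₁ = 0.843, p₀ = 0.0996.
PN = (p₁ − p₀)/p₁ = (0.843 − 0.0996) / 0.843 ≈ 0.88185.
Attributable cases ≈ PN × (exposed cases) = 0.88185 × 2041 ≈ 1799.86.

about 1800 cases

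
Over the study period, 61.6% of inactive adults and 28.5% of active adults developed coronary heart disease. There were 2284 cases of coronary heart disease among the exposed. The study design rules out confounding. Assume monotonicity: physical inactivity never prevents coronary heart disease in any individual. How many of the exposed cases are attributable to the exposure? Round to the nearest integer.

about 1227 cases

p₁ = 0.616, p₀ = 0.285.
PN = (p₁ − p₀)/p₁ = (0.616 − 0.285) / 0.616 ≈ 0.53734.
Attributable cases ≈ PN × (exposed cases) = 0.53734 × 2284 ≈ 1227.28.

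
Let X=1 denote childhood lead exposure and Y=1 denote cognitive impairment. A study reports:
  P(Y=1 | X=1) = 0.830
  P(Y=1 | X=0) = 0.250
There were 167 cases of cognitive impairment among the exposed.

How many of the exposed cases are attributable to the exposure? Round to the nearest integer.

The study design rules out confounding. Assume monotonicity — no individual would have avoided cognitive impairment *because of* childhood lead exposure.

Let p₁ = 0.83, p₀ = 0.25.
PN = (p₁ − p₀)/p₁ = (0.83 − 0.25) / 0.83 ≈ 0.69880.
Attributable cases ≈ PN × (exposed cases) = 0.69880 × 167 ≈ 116.70.

about 117 cases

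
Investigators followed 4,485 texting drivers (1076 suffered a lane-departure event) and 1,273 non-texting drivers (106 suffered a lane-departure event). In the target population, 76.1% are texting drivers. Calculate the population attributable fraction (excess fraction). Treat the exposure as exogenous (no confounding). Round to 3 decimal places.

p₁ = P(outcome | exposed) = 1076/4485 = 0.23991
p₀ = P(outcome | unexposed) = 106/1273 = 0.083268
Overall risk P(Y=1) = π·p₁ + (1−π)·p₀ = 0.761×0.23991 + 0.239×0.083268 = 0.20247.
Under exogeneity, PAF = [P(Y=1) − p₀] / P(Y=1).
PAF = (0.20247 − 0.083268) / 0.20247 ≈ 0.5887

PAF ≈ 0.589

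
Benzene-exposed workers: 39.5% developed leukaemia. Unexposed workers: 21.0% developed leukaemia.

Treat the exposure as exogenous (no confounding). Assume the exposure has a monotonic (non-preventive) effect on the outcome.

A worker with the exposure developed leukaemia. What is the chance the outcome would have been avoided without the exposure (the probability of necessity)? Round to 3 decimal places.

PN ≈ 0.468

p₁ = 0.395, p₀ = 0.21.
Under exogeneity and monotonicity, PN = (p₁ − p₀) / p₁.
PN = (0.395 − 0.21) / 0.395 = 0.185 / 0.395 ≈ 0.4684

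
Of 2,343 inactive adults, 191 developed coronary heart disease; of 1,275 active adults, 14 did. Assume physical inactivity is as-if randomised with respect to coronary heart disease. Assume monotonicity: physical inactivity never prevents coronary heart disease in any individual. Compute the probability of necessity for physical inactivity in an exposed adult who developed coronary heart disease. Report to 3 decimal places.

p₁ = P(outcome | exposed) = 191/2343 = 0.081519
p₀ = P(outcome | unexposed) = 14/1275 = 0.01098
Under exogeneity and monotonicity, PN = (p₁ − p₀) / p₁.
PN = (0.081519 − 0.01098) / 0.081519 = 0.070539 / 0.081519 ≈ 0.8653

PN ≈ 0.865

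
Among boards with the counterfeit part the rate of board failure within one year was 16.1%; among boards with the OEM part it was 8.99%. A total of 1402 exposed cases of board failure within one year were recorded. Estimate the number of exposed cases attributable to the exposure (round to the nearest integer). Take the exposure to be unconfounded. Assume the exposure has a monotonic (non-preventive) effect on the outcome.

about 619 cases

p₁ = 0.161, p₀ = 0.0899.
PN = (p₁ − p₀)/p₁ = (0.161 − 0.0899) / 0.161 ≈ 0.44161.
Attributable cases ≈ PN × (exposed cases) = 0.44161 × 1402 ≈ 619.14.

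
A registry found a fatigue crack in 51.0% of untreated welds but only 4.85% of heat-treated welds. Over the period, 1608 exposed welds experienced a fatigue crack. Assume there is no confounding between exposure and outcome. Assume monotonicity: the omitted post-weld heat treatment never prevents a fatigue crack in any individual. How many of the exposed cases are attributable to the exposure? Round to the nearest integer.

about 1455 cases

p₁ = 0.51, p₀ = 0.0485.
PN = (p₁ − p₀)/p₁ = (0.51 − 0.0485) / 0.51 ≈ 0.90490.
Attributable cases ≈ PN × (exposed cases) = 0.90490 × 1608 ≈ 1455.08.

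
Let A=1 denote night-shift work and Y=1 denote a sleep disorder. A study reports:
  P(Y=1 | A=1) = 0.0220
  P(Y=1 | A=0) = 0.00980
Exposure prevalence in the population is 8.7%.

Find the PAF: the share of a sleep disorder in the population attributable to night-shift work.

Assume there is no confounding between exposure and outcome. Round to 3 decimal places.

Let p₁ = 0.022, p₀ = 0.0098.
Overall risk P(Y=1) = π·p₁ + (1−π)·p₀ = 0.087×0.022 + 0.913×0.0098 = 0.010861.
Under exogeneity, PAF = [P(Y=1) − p₀] / P(Y=1).
PAF = (0.010861 − 0.0098) / 0.010861 ≈ 0.0977

PAF ≈ 0.098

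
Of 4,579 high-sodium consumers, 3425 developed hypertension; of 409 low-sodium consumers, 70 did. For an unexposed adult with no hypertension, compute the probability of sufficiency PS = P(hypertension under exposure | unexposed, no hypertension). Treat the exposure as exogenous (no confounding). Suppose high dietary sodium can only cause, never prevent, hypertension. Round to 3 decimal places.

p₁ = P(outcome | exposed) = 3425/4579 = 0.74798
p₀ = P(outcome | unexposed) = 70/409 = 0.17115
Under exogeneity and monotonicity, PS = (p₁ − p₀) / (1 − p₀).
PS = (0.74798 − 0.17115) / (1 − 0.17115) = 0.57683 / 0.82885 ≈ 0.6959

PS ≈ 0.696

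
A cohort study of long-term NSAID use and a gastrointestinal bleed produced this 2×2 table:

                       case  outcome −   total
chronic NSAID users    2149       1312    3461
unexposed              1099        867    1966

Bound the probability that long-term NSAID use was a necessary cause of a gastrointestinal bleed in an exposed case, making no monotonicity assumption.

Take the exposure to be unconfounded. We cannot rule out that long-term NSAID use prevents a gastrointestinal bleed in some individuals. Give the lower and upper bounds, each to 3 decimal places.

p₁ = P(outcome | exposed) = 2149/3461 = 0.62092
p₀ = P(outcome | unexposed) = 1099/1966 = 0.559
Under exogeneity alone the bounds on PN are max{0,(p₁−p₀)/p₁} ≤ PN ≤ min{1,(1−p₀)/p₁}.
  lower = (p₁ − p₀)/p₁ = 0.061916 / 0.62092 ≈ 0.0997
  upper = min{1, (1 − p₀)/p₁} = 0.441 / 0.62092 ≈ 0.7102

0.100 ≤ PN ≤ 0.710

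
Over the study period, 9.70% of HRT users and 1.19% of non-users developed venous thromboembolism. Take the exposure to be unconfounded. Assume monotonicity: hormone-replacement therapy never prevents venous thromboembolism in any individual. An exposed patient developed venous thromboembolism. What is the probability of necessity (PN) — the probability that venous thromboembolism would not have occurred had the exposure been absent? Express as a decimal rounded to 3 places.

PN ≈ 0.877

p₁ = 0.097, p₀ = 0.0119.
Under exogeneity and monotonicity, PN = (p₁ − p₀) / p₁.
PN = (0.097 − 0.0119) / 0.097 = 0.0851 / 0.097 ≈ 0.8773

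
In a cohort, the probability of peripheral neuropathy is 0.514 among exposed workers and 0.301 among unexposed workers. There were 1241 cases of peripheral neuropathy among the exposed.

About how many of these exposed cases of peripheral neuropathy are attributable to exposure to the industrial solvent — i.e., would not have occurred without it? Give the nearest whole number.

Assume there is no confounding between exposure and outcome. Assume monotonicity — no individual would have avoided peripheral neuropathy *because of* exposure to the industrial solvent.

Let p₁ = 0.514, p₀ = 0.301.
PN = (p₁ − p₀)/p₁ = (0.514 − 0.301) / 0.514 ≈ 0.41440.
Attributable cases ≈ PN × (exposed cases) = 0.41440 × 1241 ≈ 514.27.

about 514 cases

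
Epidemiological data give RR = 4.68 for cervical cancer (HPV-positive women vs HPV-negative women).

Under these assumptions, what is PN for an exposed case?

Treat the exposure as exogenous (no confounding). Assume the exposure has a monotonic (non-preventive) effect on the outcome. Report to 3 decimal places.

Under exogeneity and monotonicity, PN = (RR − 1) / RR = 1 − 1/RR.
PN = (4.68 − 1) / 4.68 = 3.68 / 4.68 ≈ 0.7863

PN ≈ 0.786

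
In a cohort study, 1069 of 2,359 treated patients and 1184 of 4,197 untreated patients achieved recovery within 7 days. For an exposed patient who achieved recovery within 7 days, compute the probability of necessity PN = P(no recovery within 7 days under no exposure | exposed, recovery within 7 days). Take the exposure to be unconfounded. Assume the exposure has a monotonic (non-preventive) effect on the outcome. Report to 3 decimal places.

p₁ = P(outcome | exposed) = 1069/2359 = 0.45316
p₀ = P(outcome | unexposed) = 1184/4197 = 0.28211
Under exogeneity and monotonicity, PN = (p₁ − p₀) / p₁.
PN = (0.45316 − 0.28211) / 0.45316 = 0.17105 / 0.45316 ≈ 0.3775

PN ≈ 0.377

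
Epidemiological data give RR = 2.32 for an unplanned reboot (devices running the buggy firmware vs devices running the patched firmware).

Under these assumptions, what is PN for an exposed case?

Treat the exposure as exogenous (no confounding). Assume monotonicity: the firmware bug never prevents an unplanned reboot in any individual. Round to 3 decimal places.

PN ≈ 0.569

Under exogeneity and monotonicity, PN = (RR − 1) / RR = 1 − 1/RR.
PN = (2.32 − 1) / 2.32 = 1.32 / 2.32 ≈ 0.5690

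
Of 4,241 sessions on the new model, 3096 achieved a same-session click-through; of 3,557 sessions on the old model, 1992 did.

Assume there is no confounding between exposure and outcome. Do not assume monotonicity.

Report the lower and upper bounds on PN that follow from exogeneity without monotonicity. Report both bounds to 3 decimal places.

p₁ = P(outcome | exposed) = 3096/4241 = 0.73002
p₀ = P(outcome | unexposed) = 1992/3557 = 0.56002
Under exogeneity alone the bounds on PN are max{0,(p₁−p₀)/p₁} ≤ PN ≤ min{1,(1−p₀)/p₁}.
  lower = (p₁ − p₀)/p₁ = 0.16999 / 0.73002 ≈ 0.2329
  upper = min{1, (1 − p₀)/p₁} = 0.43998 / 0.73002 ≈ 0.6027

0.233 ≤ PN ≤ 0.603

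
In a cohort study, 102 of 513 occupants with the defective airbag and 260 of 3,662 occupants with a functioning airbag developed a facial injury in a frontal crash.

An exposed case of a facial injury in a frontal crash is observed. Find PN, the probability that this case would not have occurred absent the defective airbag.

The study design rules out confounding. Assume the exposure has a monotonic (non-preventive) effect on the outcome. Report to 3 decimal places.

p₁ = P(outcome | exposed) = 102/513 = 0.19883
p₀ = P(outcome | unexposed) = 260/3662 = 0.070999
Under exogeneity and monotonicity, PN = (p₁ − p₀) / p₁.
PN = (0.19883 − 0.070999) / 0.19883 = 0.12783 / 0.19883 ≈ 0.6429

PN ≈ 0.643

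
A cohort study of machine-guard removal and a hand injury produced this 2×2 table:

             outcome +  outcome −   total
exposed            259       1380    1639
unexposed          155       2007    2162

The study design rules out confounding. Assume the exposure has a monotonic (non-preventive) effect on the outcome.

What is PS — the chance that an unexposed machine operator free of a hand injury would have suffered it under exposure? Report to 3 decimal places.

PS ≈ 0.093

p₁ = P(outcome | exposed) = 259/1639 = 0.15802
p₀ = P(outcome | unexposed) = 155/2162 = 0.071693
Under exogeneity and monotonicity, PS = (p₁ − p₀)/(1 − p₀).
PS = (0.15802 − 0.071693) / 0.92831 ≈ 0.0930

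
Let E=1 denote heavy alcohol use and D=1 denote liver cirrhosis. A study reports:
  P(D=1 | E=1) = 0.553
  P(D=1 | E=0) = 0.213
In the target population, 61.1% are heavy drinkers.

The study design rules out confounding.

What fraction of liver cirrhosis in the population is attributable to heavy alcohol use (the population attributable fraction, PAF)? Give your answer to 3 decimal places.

PAF ≈ 0.494

Let p₁ = 0.553, p₀ = 0.213.
Overall risk P(Y=1) = π·p₁ + (1−π)·p₀ = 0.611×0.553 + 0.389×0.213 = 0.42074.
Under exogeneity, PAF = [P(Y=1) − p₀] / P(Y=1).
PAF = (0.42074 − 0.213) / 0.42074 ≈ 0.4937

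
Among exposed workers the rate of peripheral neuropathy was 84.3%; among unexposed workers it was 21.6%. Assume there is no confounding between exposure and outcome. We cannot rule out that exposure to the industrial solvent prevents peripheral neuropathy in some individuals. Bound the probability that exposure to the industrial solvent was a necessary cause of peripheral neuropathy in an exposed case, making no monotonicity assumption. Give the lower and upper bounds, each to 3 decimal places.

p₁ = 0.843, p₀ = 0.216.
Under exogeneity alone the bounds on PN are max{0,(p₁−p₀)/p₁} ≤ PN ≤ min{1,(1−p₀)/p₁}.
  lower = (p₁ − p₀)/p₁ = 0.627 / 0.843 ≈ 0.7438
  upper = min{1, (1 − p₀)/p₁} = 0.784 / 0.843 ≈ 0.9300

0.744 ≤ PN ≤ 0.930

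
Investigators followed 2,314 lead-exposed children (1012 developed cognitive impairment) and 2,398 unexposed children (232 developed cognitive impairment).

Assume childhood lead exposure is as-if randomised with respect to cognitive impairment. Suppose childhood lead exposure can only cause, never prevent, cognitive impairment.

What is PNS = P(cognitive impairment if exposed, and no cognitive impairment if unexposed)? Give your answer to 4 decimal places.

p₁ = P(outcome | exposed) = 1012/2314 = 0.43734
p₀ = P(outcome | unexposed) = 232/2398 = 0.096747
Under exogeneity and monotonicity, PNS = p₁ − p₀.
PNS = 0.43734 − 0.096747 = 0.34059

PNS ≈ 0.3406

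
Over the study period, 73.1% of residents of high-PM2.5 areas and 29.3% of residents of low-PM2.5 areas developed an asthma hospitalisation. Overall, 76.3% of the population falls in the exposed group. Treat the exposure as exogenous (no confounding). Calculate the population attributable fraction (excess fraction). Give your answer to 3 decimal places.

PAF ≈ 0.533

p₁ = 0.731, p₀ = 0.293.
Overall risk P(Y=1) = π·p₁ + (1−π)·p₀ = 0.763×0.731 + 0.237×0.293 = 0.62719.
Under exogeneity, PAF = [P(Y=1) − p₀] / P(Y=1).
PAF = (0.62719 − 0.293) / 0.62719 ≈ 0.5328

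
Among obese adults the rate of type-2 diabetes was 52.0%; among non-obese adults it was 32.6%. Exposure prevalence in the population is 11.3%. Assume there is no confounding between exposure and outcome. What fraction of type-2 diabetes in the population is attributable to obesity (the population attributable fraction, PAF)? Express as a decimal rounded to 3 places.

p₁ = 0.52, p₀ = 0.326.
Overall risk P(Y=1) = π·p₁ + (1−π)·p₀ = 0.113×0.52 + 0.887×0.326 = 0.34792.
Under exogeneity, PAF = [P(Y=1) − p₀] / P(Y=1).
PAF = (0.34792 − 0.326) / 0.34792 ≈ 0.0630

PAF ≈ 0.063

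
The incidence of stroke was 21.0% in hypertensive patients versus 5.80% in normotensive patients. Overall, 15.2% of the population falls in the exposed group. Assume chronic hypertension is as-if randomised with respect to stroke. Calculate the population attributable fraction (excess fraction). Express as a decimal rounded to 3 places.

p₁ = 0.21, p₀ = 0.058.
Overall risk P(Y=1) = π·p₁ + (1−π)·p₀ = 0.152×0.21 + 0.848×0.058 = 0.081104.
Under exogeneity, PAF = [P(Y=1) − p₀] / P(Y=1).
PAF = (0.081104 − 0.058) / 0.081104 ≈ 0.2849

PAF ≈ 0.285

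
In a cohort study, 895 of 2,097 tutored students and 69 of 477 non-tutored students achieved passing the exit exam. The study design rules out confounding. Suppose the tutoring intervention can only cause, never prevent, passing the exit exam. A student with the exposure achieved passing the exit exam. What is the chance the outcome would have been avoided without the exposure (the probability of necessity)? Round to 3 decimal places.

p₁ = P(outcome | exposed) = 895/2097 = 0.4268
p₀ = P(outcome | unexposed) = 69/477 = 0.14465
Under exogeneity and monotonicity, PN = (p₁ − p₀) / p₁.
PN = (0.4268 − 0.14465) / 0.4268 = 0.28215 / 0.4268 ≈ 0.6611

PN ≈ 0.661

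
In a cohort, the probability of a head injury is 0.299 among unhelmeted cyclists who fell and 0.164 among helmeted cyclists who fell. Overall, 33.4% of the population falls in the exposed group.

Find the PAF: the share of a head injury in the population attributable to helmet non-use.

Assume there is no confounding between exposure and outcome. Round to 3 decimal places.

Let p₁ = 0.299, p₀ = 0.164.
Overall risk P(Y=1) = π·p₁ + (1−π)·p₀ = 0.334×0.299 + 0.666×0.164 = 0.20909.
Under exogeneity, PAF = [P(Y=1) − p₀] / P(Y=1).
PAF = (0.20909 − 0.164) / 0.20909 ≈ 0.2156

PAF ≈ 0.216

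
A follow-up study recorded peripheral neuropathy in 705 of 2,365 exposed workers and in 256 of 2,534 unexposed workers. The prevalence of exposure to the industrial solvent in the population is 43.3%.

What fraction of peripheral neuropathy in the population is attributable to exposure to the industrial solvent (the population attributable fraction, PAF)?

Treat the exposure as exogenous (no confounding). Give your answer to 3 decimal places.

PAF ≈ 0.458

p₁ = P(outcome | exposed) = 705/2365 = 0.2981
p₀ = P(outcome | unexposed) = 256/2534 = 0.10103
Overall risk P(Y=1) = π·p₁ + (1−π)·p₀ = 0.433×0.2981 + 0.567×0.10103 = 0.18636.
Under exogeneity, PAF = [P(Y=1) − p₀] / P(Y=1).
PAF = (0.18636 − 0.10103) / 0.18636 ≈ 0.4579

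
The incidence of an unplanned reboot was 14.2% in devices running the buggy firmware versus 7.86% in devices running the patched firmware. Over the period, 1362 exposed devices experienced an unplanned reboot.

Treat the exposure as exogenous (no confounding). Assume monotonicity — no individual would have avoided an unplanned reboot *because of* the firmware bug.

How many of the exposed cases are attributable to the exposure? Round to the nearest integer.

p₁ = 0.142, p₀ = 0.0786.
PN = (p₁ − p₀)/p₁ = (0.142 − 0.0786) / 0.142 ≈ 0.44648.
Attributable cases ≈ PN × (exposed cases) = 0.44648 × 1362 ≈ 608.10.

about 608 cases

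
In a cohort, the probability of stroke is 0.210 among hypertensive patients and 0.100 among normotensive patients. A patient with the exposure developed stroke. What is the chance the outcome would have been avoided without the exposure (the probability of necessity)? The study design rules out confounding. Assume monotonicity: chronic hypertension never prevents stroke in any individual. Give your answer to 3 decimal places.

Let p₁ = 0.21, p₀ = 0.1.
Under exogeneity and monotonicity, PN = (p₁ − p₀) / p₁.
PN = (0.21 − 0.1) / 0.21 = 0.11 / 0.21 ≈ 0.5238

PN ≈ 0.524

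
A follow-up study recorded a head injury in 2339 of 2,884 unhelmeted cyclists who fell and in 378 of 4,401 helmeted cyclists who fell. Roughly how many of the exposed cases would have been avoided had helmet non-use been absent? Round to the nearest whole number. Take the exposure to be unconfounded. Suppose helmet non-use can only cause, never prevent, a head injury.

p₁ = P(outcome | exposed) = 2339/2884 = 0.81103
p₀ = P(outcome | unexposed) = 378/4401 = 0.08589
PN = (p₁ − p₀)/p₁ = (0.81103 − 0.08589) / 0.81103 ≈ 0.89410.
Attributable cases ≈ PN × (exposed cases) = 0.89410 × 2339 ≈ 2091.29.

about 2091 cases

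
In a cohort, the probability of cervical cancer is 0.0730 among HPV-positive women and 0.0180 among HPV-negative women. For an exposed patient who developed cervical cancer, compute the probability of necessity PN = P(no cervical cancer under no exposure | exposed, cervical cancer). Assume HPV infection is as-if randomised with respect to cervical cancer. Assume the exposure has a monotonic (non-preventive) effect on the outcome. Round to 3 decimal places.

PN ≈ 0.753

Let p₁ = 0.073, p₀ = 0.018.
Under exogeneity and monotonicity, PN = (p₁ − p₀) / p₁.
PN = (0.073 − 0.018) / 0.073 = 0.055 / 0.073 ≈ 0.7534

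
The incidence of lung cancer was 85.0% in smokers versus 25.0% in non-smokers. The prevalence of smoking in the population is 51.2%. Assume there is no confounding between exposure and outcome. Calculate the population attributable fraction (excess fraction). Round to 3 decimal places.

PAF ≈ 0.551

p₁ = 0.85, p₀ = 0.25.
Overall risk P(Y=1) = π·p₁ + (1−π)·p₀ = 0.512×0.85 + 0.488×0.25 = 0.5572.
Under exogeneity, PAF = [P(Y=1) − p₀] / P(Y=1).
PAF = (0.5572 − 0.25) / 0.5572 ≈ 0.5513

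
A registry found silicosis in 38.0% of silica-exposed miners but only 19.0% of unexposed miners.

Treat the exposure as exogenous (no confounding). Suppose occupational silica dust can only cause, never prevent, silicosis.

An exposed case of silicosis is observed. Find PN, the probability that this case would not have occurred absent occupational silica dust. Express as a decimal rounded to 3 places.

PN ≈ 0.500

p₁ = 0.38, p₀ = 0.19.
Under exogeneity and monotonicity, PN = (p₁ − p₀) / p₁.
PN = (0.38 − 0.19) / 0.38 = 0.19 / 0.38 ≈ 0.5000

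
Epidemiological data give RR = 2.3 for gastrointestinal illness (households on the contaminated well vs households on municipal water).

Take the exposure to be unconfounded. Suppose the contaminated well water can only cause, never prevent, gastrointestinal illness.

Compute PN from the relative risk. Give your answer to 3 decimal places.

PN ≈ 0.565

Under exogeneity and monotonicity, PN = (RR − 1) / RR = 1 − 1/RR.
PN = (2.3 − 1) / 2.3 = 1.3 / 2.3 ≈ 0.5652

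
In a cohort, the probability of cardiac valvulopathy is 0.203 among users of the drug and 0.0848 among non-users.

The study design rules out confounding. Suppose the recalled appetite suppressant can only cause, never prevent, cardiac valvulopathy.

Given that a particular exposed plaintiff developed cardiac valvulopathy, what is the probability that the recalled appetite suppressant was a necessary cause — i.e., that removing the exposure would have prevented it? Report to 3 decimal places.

Let p₁ = 0.203, p₀ = 0.0848.
Under exogeneity and monotonicity, PN = (p₁ − p₀) / p₁.
PN = (0.203 − 0.0848) / 0.203 = 0.1182 / 0.203 ≈ 0.5823

PN ≈ 0.582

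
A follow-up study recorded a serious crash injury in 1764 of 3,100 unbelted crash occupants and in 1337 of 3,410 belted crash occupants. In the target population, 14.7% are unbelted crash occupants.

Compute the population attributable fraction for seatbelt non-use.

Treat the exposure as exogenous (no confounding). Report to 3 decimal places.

p₁ = P(outcome | exposed) = 1764/3100 = 0.56903
p₀ = P(outcome | unexposed) = 1337/3410 = 0.39208
Overall risk P(Y=1) = π·p₁ + (1−π)·p₀ = 0.147×0.56903 + 0.853×0.39208 = 0.41809.
Under exogeneity, PAF = [P(Y=1) − p₀] / P(Y=1).
PAF = (0.41809 − 0.39208) / 0.41809 ≈ 0.0622

PAF ≈ 0.062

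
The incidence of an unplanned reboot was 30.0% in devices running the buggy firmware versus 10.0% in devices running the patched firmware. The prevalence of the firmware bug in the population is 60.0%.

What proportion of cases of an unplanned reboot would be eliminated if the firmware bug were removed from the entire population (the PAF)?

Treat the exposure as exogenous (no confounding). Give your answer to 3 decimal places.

p₁ = 0.3, p₀ = 0.1.
Overall risk P(Y=1) = π·p₁ + (1−π)·p₀ = 0.6×0.3 + 0.4×0.1 = 0.22.
Under exogeneity, PAF = [P(Y=1) − p₀] / P(Y=1).
PAF = (0.22 − 0.1) / 0.22 ≈ 0.5455

PAF ≈ 0.545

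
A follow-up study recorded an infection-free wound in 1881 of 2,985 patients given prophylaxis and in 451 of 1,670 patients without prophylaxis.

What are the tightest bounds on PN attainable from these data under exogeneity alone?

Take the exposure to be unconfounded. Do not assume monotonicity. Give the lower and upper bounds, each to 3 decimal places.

0.571 ≤ PN ≤ 1.000

p₁ = P(outcome | exposed) = 1881/2985 = 0.63015
p₀ = P(outcome | unexposed) = 451/1670 = 0.27006
Under exogeneity alone the bounds on PN are max{0,(p₁−p₀)/p₁} ≤ PN ≤ min{1,(1−p₀)/p₁}.
  lower = (p₁ − p₀)/p₁ = 0.36009 / 0.63015 ≈ 0.5714
  upper = min{1, (1 − p₀)/p₁} = 0.72994 / 0.63015 ≈ 1.1584 → capped at 1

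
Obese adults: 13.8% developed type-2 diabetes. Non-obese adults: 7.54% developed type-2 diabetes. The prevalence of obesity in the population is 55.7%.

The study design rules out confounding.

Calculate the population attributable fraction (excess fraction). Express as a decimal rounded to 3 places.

PAF ≈ 0.316

p₁ = 0.138, p₀ = 0.0754.
Overall risk P(Y=1) = π·p₁ + (1−π)·p₀ = 0.557×0.138 + 0.443×0.0754 = 0.11027.
Under exogeneity, PAF = [P(Y=1) − p₀] / P(Y=1).
PAF = (0.11027 − 0.0754) / 0.11027 ≈ 0.3162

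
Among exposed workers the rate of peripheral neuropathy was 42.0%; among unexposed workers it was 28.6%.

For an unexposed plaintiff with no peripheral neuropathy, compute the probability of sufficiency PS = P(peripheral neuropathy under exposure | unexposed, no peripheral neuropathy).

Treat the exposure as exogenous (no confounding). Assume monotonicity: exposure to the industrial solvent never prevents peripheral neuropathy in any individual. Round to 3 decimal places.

p₁ = 0.42, p₀ = 0.286.
Under exogeneity and monotonicity, PS = (p₁ − p₀) / (1 − p₀).
PS = (0.42 − 0.286) / (1 − 0.286) = 0.134 / 0.714 ≈ 0.1877

PS ≈ 0.188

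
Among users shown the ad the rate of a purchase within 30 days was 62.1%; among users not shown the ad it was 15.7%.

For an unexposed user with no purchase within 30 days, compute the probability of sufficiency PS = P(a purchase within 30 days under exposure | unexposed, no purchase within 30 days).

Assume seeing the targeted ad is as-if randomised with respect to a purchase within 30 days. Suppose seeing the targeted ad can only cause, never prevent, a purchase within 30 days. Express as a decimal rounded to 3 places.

p₁ = 0.621, p₀ = 0.157.
Under exogeneity and monotonicity, PS = (p₁ − p₀) / (1 − p₀).
PS = (0.621 − 0.157) / (1 − 0.157) = 0.464 / 0.843 ≈ 0.5504

PS ≈ 0.550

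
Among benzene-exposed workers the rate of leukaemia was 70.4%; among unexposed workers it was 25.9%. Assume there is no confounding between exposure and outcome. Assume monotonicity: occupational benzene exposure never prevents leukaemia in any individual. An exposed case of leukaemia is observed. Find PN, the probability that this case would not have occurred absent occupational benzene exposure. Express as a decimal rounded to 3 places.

PN ≈ 0.632

p₁ = 0.704, p₀ = 0.259.
Under exogeneity and monotonicity, PN = (p₁ − p₀) / p₁.
PN = (0.704 − 0.259) / 0.704 = 0.445 / 0.704 ≈ 0.6321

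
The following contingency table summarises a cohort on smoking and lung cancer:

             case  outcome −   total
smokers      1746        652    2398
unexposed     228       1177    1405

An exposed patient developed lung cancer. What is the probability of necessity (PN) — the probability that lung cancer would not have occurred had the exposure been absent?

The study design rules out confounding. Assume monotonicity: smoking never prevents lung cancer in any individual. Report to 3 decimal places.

PN ≈ 0.777

p₁ = P(outcome | exposed) = 1746/2398 = 0.72811
p₀ = P(outcome | unexposed) = 228/1405 = 0.16228
Under exogeneity and monotonicity, PN = (p₁ − p₀) / p₁.
PN = (0.72811 − 0.16228) / 0.72811 = 0.56583 / 0.72811 ≈ 0.7771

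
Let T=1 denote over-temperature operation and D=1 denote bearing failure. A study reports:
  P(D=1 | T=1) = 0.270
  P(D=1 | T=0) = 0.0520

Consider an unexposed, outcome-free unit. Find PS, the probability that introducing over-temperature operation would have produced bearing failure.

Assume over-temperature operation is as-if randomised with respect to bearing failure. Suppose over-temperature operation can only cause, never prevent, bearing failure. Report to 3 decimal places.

PS ≈ 0.230

Let p₁ = 0.27, p₀ = 0.052.
Under exogeneity and monotonicity, PS = (p₁ − p₀) / (1 − p₀).
PS = (0.27 − 0.052) / (1 − 0.052) = 0.218 / 0.948 ≈ 0.2300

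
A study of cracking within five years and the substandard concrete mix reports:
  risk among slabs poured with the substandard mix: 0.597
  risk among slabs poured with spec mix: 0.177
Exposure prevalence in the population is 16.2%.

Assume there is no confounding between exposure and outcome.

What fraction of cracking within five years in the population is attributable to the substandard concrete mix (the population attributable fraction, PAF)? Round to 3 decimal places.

PAF ≈ 0.278

Let p₁ = 0.597, p₀ = 0.177.
Overall risk P(Y=1) = π·p₁ + (1−π)·p₀ = 0.162×0.597 + 0.838×0.177 = 0.24504.
Under exogeneity, PAF = [P(Y=1) − p₀] / P(Y=1).
PAF = (0.24504 − 0.177) / 0.24504 ≈ 0.2777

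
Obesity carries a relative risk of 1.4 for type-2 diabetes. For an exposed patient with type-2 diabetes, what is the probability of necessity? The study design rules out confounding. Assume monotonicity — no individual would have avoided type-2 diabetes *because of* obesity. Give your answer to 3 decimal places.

PN ≈ 0.286

Under exogeneity and monotonicity, PN = (RR − 1) / RR = 1 − 1/RR.
PN = (1.4 − 1) / 1.4 = 0.4 / 1.4 ≈ 0.2857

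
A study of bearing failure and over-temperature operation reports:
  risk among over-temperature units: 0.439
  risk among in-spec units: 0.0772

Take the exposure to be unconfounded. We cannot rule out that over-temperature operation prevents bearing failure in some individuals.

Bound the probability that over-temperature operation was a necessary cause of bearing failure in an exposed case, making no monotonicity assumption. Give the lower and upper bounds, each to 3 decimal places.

Let p₁ = 0.439, p₀ = 0.0772.
Under exogeneity alone the bounds on PN are max{0,(p₁−p₀)/p₁} ≤ PN ≤ min{1,(1−p₀)/p₁}.
  lower = (p₁ − p₀)/p₁ = 0.3618 / 0.439 ≈ 0.8241
  upper = min{1, (1 − p₀)/p₁} = 0.9228 / 0.439 ≈ 2.1021 → capped at 1

0.824 ≤ PN ≤ 1.000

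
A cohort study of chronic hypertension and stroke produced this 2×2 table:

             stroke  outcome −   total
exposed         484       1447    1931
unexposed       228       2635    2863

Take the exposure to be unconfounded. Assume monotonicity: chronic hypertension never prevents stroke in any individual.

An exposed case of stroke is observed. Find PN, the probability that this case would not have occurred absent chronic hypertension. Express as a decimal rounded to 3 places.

p₁ = P(outcome | exposed) = 484/1931 = 0.25065
p₀ = P(outcome | unexposed) = 228/2863 = 0.079637
Under exogeneity and monotonicity, PN = (p₁ − p₀)/p₁.
PN = (0.25065 − 0.079637) / 0.25065 ≈ 0.6823

PN ≈ 0.682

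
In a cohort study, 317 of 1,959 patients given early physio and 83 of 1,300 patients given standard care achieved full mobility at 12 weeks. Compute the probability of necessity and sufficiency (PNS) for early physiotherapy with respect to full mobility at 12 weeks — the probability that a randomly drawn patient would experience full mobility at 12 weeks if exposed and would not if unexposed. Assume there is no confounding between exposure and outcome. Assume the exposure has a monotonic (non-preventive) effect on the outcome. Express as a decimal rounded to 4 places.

p₁ = P(outcome | exposed) = 317/1959 = 0.16182
p₀ = P(outcome | unexposed) = 83/1300 = 0.063846
Under exogeneity and monotonicity, PNS = p₁ − p₀.
PNS = 0.16182 − 0.063846 = 0.097971

PNS ≈ 0.0980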